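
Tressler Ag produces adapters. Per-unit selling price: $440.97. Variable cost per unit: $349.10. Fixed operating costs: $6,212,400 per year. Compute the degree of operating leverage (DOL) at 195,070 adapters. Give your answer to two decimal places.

1.53

Contribution at this volume is 195,070 × $91.87 = $17,921,080.90.
Subtracting fixed costs: EBIT = $17,921,080.90 − $6,212,400 = $11,708,680.90.
So DOL = total CM / EBIT = $17,921,080.90 / $11,708,680.90 = 1.5306.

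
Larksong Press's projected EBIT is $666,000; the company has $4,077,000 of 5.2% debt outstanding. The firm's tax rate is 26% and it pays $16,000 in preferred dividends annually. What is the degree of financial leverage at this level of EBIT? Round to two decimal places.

Interest = $212,004.00.
Preferred dividends grossed up pre-tax: $16,000 / (1 − 0.26) = $21,621.62.
DFL = EBIT ÷ [EBIT − I − D_p/(1−t)] = $666,000 ÷ [$666,000 − $212,004.00 − $21,621.62] = $666,000 ÷ $432,374.38 = 1.5403.

1.54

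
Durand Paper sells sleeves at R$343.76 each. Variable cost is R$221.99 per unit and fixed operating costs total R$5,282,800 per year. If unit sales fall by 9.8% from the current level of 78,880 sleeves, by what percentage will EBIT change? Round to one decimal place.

-21.8%

At 78,880 units, contribution = 78,880 × R$121.77 = R$9,605,217.60.
EBIT = R$9,605,217.60 − R$5,282,800 = R$4,322,417.60.
DOL = contribution ÷ EBIT = R$9,605,217.60 ÷ R$4,322,417.60 = 2.2222.
Operating income changes by 2.2222 × -9.8% = -21.8%.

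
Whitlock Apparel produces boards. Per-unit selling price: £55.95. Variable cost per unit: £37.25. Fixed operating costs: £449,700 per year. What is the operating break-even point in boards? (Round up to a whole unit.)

24,049 boards

Contribution margin per unit = £55.95 − £37.25 = £18.70.
Break-even Q = £449,700 / £18.70 = 24,048.13 → 24,049 boards.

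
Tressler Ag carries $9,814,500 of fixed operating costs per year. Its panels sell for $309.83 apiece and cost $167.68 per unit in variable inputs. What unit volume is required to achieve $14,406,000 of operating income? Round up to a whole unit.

170,387 panels

Each unit contributes $309.83 − $167.68 = $142.15.
Need Q such that Q × $142.15 − $9,814,500 = $14,406,000, i.e. Q = $24,220,500 / $142.15 = 170,386.92 → 170,387.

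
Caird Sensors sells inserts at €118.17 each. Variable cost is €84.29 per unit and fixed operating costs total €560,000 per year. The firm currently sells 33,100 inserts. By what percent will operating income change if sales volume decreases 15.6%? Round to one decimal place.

Contribution at this volume is 33,100 × €33.88 = €1,121,428.00.
Operating income = contribution − fixed costs = €1,121,428.00 − €560,000 = €561,428.00.
DOL = contribution ÷ EBIT = €1,121,428.00 ÷ €561,428.00 = 1.9975.
Operating income changes by 1.9975 × -15.6% = -31.2%.

-31.2%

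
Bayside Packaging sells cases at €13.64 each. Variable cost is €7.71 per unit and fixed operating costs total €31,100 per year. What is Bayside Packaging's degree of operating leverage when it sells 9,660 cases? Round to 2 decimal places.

2.19

Contribution at this volume is 9,660 × €5.93 = €57,283.80.
Operating income = contribution − fixed costs = €57,283.80 − €31,100 = €26,183.80.
DOL = contribution ÷ EBIT = €57,283.80 ÷ €26,183.80 = 2.1878.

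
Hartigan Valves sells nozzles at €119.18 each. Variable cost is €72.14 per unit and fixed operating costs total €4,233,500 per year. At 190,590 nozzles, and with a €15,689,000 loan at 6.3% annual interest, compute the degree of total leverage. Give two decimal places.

2.39

Contribution at this volume is 190,590 × €47.04 = €8,965,353.60.
Operating income = contribution − fixed costs = €8,965,353.60 − €4,233,500 = €4,731,853.60. Interest = €988,407.00, so EBIT − I = €3,743,446.60.
Degree of total leverage = total CM / (EBIT − interest) = €8,965,353.60 / €3,743,446.60 = 2.3949.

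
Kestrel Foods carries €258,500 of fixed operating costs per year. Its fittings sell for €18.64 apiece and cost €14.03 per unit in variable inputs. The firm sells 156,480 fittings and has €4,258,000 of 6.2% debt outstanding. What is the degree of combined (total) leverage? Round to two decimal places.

3.63

Total contribution margin = 156,480 × €4.61 = €721,372.80.
Operating income = contribution − fixed costs = €721,372.80 − €258,500 = €462,872.80. Interest = €263,996.00.
DOL = €721,372.80 ÷ €462,872.80 = 1.5585; DFL = €462,872.80 ÷ €198,876.80 = 2.3274.
DCL = DOL × DFL = 1.5585 × 2.3274 = 3.6273.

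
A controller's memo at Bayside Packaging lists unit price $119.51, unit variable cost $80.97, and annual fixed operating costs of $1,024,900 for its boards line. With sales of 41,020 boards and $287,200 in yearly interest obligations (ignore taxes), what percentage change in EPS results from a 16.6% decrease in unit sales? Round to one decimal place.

Total contribution margin = 41,020 × $38.54 = $1,580,910.80.
Subtracting fixed costs: EBIT = $1,580,910.80 − $1,024,900 = $556,010.80.
After interest of $287,200.00, pre-tax earnings = $268,810.80.
DCL = total CM / (EBIT − I) = $1,580,910.80 / $268,810.80 = 5.8811.
%ΔEPS = DCL × %ΔSales = 5.8811 × -16.6% = -97.6%.

-97.6%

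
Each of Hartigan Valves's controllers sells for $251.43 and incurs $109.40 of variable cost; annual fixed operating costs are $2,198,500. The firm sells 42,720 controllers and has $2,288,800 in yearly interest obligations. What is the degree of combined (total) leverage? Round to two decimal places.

Total contribution margin = 42,720 × $142.03 = $6,067,521.60.
Operating income = contribution − fixed costs = $6,067,521.60 − $2,198,500 = $3,869,021.60. Interest = $2,288,800.00.
DOL = $6,067,521.60 ÷ $3,869,021.60 = 1.5682; DFL = $3,869,021.60 ÷ $1,580,221.60 = 2.4484.
DCL = DOL × DFL = 1.5682 × 2.4484 = 3.8396.

3.84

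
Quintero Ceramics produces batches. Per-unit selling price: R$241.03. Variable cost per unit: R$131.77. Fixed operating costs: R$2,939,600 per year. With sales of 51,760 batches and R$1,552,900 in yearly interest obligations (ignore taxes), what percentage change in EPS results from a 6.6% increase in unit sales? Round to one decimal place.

At 51,760 units, contribution = 51,760 × R$109.26 = R$5,655,297.60.
Subtracting fixed costs: EBIT = R$5,655,297.60 − R$2,939,600 = R$2,715,697.60.
After interest of R$1,552,900.00, pre-tax earnings = R$1,162,797.60.
DCL = total CM / (EBIT − I) = R$5,655,297.60 / R$1,162,797.60 = 4.8635.
EPS therefore changes by 4.8635 × (+6.6%) = +32.1%.

+32.1%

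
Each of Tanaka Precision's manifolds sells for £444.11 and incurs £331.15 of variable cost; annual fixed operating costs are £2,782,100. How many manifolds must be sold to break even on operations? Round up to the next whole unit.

24,630 manifolds

Unit CM = price − variable cost = £444.11 − £331.15 = £112.96.
Break-even volume = fixed costs ÷ CM per unit = £2,782,100 ÷ £112.96 = 24,629.07, so 24,630 manifolds.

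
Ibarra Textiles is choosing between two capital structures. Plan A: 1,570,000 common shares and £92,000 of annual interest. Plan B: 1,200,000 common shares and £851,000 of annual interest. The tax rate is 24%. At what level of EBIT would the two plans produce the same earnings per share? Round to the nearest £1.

£3,312,622

At indifference, (EBIT − 92,000)(1 − t)/1,570,000 = (EBIT − 851,000)(1 − t)/1,200,000.
The (1 − t) factor cancels: (EBIT − 92,000) × 1,200,000 = (EBIT − 851,000) × 1,570,000.
EBIT × (1,570,000 − 1,200,000) = 851,000 × 1,570,000 − 92,000 × 1,200,000 = 1,225,670,000,000, so EBIT = 1,225,670,000,000 ÷ 370,000 = 3,312,621.62.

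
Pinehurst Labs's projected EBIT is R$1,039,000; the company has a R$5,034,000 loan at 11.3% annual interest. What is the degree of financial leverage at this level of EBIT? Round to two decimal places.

Annual interest charges come to R$568,842.00.
DFL = EBIT ÷ (EBIT − I) = R$1,039,000 ÷ (R$1,039,000 − R$568,842.00) = R$1,039,000 ÷ R$470,158.00 = 2.2099.

2.21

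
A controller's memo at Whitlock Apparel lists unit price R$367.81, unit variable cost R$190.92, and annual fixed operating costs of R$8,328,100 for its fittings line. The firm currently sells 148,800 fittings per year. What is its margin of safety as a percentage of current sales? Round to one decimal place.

Unit CM = price − variable cost = R$367.81 − R$190.92 = R$176.89. Break-even units = R$8,328,100 ÷ R$176.89 = 47,080.67; break-even revenue = 47,080.67 × R$367.81 = R$17,316,741.82.
Current sales = 148,800 × R$367.81 = R$54,730,128.00.
Margin of safety = (R$54,730,128.00 − R$17,316,741.82) ÷ R$54,730,128.00 = 68.4%.

68.4%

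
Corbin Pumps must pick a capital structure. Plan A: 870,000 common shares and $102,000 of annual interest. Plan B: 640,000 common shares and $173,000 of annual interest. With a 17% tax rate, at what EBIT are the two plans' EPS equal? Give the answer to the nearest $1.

At indifference, (EBIT − 102,000)(1 − t)/870,000 = (EBIT − 173,000)(1 − t)/640,000.
Cancelling (1 − t) and cross-multiplying: 640,000·(EBIT − 102,000) = 870,000·(EBIT − 173,000).
EBIT × (870,000 − 640,000) = 173,000 × 870,000 − 102,000 × 640,000 = 85,230,000,000, so EBIT = 85,230,000,000 ÷ 230,000 = 370,565.22.

$370,565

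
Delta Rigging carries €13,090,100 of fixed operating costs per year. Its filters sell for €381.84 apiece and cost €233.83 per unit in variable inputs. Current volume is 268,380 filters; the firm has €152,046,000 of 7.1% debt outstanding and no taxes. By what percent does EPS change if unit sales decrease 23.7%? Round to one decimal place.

-59.4%

Total contribution margin = 268,380 × €148.01 = €39,722,923.80.
Subtracting fixed costs: EBIT = €39,722,923.80 − €13,090,100 = €26,632,823.80.
Interest = €10,795,266.00, so EBIT − I = €15,837,557.80.
DCL = total CM / (EBIT − I) = €39,722,923.80 / €15,837,557.80 = 2.5081.
%ΔEPS = DCL × %ΔSales = 2.5081 × -23.7% = -59.4%.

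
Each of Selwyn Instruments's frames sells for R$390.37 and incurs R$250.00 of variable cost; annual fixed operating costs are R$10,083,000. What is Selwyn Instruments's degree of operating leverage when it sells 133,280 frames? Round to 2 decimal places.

At 133,280 units, contribution = 133,280 × R$140.37 = R$18,708,513.60.
EBIT = R$18,708,513.60 − R$10,083,000 = R$8,625,513.60.
So DOL = total CM / EBIT = R$18,708,513.60 / R$8,625,513.60 = 2.1690.

2.17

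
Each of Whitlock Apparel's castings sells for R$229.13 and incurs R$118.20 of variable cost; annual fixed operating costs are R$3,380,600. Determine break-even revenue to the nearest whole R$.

CM per unit = R$229.13 − R$118.20 = R$110.93; CM ratio = R$110.93 / R$229.13 = 0.4841.
Break-even sales = FC ÷ CM ratio = R$3,380,600 × R$229.13 / R$110.93 = R$6,982,754.

R$6,982,754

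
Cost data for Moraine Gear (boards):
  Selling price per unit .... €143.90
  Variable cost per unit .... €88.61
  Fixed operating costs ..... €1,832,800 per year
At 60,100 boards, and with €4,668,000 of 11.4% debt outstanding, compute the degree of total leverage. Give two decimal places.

3.47

Total contribution margin = 60,100 × €55.29 = €3,322,929.00.
Subtracting fixed costs: EBIT = €3,322,929.00 − €1,832,800 = €1,490,129.00. Interest = €532,152.00, so EBIT − I = €957,977.00.
Degree of total leverage = total CM / (EBIT − interest) = €3,322,929.00 / €957,977.00 = 3.4687.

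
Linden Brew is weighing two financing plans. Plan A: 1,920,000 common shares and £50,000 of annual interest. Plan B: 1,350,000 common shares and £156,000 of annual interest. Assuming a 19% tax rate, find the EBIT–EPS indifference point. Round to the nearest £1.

At indifference, (EBIT − 50,000)(1 − t)/1,920,000 = (EBIT − 156,000)(1 − t)/1,350,000.
Cancelling (1 − t) and cross-multiplying: 1,350,000·(EBIT − 50,000) = 1,920,000·(EBIT − 156,000).
Solving, EBIT = (156,000·1,920,000 − 50,000·1,350,000) / (1,920,000 − 1,350,000) = 232,020,000,000 / 570,000 = 407,052.63.

£407,053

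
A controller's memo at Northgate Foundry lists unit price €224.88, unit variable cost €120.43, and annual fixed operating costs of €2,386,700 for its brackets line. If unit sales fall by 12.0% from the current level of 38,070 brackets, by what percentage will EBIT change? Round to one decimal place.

Contribution at this volume is 38,070 × €104.45 = €3,976,411.50.
Subtracting fixed costs: EBIT = €3,976,411.50 − €2,386,700 = €1,589,711.50.
So DOL = total CM / EBIT = €3,976,411.50 / €1,589,711.50 = 2.5013.
So EBIT moves 2.5013 × (-12.0%) = -30.0%.

-30.0%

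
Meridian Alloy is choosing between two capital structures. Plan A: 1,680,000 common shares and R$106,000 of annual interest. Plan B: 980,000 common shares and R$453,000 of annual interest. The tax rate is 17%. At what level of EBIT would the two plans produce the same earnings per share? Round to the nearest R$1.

R$938,800

At indifference, (EBIT − 106,000)(1 − t)/1,680,000 = (EBIT − 453,000)(1 − t)/980,000.
The (1 − t) factor cancels: (EBIT − 106,000) × 980,000 = (EBIT − 453,000) × 1,680,000.
Solving, EBIT = (453,000·1,680,000 − 106,000·980,000) / (1,680,000 − 980,000) = 657,160,000,000 / 700,000 = 938,800.00.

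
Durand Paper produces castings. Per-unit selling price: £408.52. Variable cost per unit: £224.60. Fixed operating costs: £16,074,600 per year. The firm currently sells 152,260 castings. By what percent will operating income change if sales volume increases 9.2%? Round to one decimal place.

Total contribution margin = 152,260 × £183.92 = £28,003,659.20.
Operating income = contribution − fixed costs = £28,003,659.20 − £16,074,600 = £11,929,059.20.
DOL = contribution ÷ EBIT = £28,003,659.20 ÷ £11,929,059.20 = 2.3475.
Operating income changes by 2.3475 × +9.2% = +21.6%.

+21.6%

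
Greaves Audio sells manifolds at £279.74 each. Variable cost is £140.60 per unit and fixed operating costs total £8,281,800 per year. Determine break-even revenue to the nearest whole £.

£16,650,501

CM per unit = £279.74 − £140.60 = £139.14; CM ratio = £139.14 / £279.74 = 0.4974.
Break-even sales = FC ÷ CM ratio = £8,281,800 × £279.74 / £139.14 = £16,650,501.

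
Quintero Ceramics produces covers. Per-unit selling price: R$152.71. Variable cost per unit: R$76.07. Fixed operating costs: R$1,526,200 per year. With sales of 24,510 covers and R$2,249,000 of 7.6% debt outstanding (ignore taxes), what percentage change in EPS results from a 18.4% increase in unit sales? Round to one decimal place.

Contribution at this volume is 24,510 × R$76.64 = R$1,878,446.40.
EBIT = R$1,878,446.40 − R$1,526,200 = R$352,246.40.
Interest = R$170,924.00, so EBIT − I = R$181,322.40.
DCL = total CM / (EBIT − I) = R$1,878,446.40 / R$181,322.40 = 10.3597.
EPS therefore changes by 10.3597 × (+18.4%) = +190.6%.

+190.6%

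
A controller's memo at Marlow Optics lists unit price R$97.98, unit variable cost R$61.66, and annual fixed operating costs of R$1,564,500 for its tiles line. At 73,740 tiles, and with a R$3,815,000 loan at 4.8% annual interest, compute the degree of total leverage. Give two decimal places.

Contribution at this volume is 73,740 × R$36.32 = R$2,678,236.80.
Operating income = contribution − fixed costs = R$2,678,236.80 − R$1,564,500 = R$1,113,736.80. Interest = R$183,120.00.
DOL = R$2,678,236.80 ÷ R$1,113,736.80 = 2.4047; DFL = R$1,113,736.80 ÷ R$930,616.80 = 1.1968.
Combined leverage = 2.4047 × 1.1968 = 2.8779.

2.88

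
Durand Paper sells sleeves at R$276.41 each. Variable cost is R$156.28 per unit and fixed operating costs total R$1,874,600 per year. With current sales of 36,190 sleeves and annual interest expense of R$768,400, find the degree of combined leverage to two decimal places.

Total contribution margin = 36,190 × R$120.13 = R$4,347,504.70.
EBIT = R$4,347,504.70 − R$1,874,600 = R$2,472,904.70. Interest = R$768,400.00, so EBIT − I = R$1,704,504.70.
Degree of total leverage = total CM / (EBIT − interest) = R$4,347,504.70 / R$1,704,504.70 = 2.5506.

2.55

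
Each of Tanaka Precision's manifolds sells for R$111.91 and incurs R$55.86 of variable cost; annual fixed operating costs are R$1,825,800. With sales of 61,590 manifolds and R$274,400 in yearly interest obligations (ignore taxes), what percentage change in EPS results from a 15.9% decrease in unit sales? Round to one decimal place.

Total contribution margin = 61,590 × R$56.05 = R$3,452,119.50.
Subtracting fixed costs: EBIT = R$3,452,119.50 − R$1,825,800 = R$1,626,319.50.
After interest of R$274,400.00, pre-tax earnings = R$1,351,919.50.
DCL = total CM / (EBIT − I) = R$3,452,119.50 / R$1,351,919.50 = 2.5535.
EPS therefore changes by 2.5535 × (-15.9%) = -40.6%.

-40.6%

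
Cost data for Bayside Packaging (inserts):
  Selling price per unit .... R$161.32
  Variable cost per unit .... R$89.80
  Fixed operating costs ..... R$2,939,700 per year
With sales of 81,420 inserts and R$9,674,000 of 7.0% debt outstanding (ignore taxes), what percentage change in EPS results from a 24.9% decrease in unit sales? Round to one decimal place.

Contribution at this volume is 81,420 × R$71.52 = R$5,823,158.40.
EBIT = R$5,823,158.40 − R$2,939,700 = R$2,883,458.40.
After interest of R$677,180.00, pre-tax earnings = R$2,206,278.40.
DCL = total CM / (EBIT − I) = R$5,823,158.40 / R$2,206,278.40 = 2.6394.
%ΔEPS = DCL × %ΔSales = 2.6394 × -24.9% = -65.7%.

-65.7%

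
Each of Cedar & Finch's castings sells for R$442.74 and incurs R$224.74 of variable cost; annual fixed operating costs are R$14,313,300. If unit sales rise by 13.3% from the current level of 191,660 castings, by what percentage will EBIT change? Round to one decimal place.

+20.2%

At 191,660 units, contribution = 191,660 × R$218.00 = R$41,781,880.00.
Operating income = contribution − fixed costs = R$41,781,880.00 − R$14,313,300 = R$27,468,580.00.
So DOL = total CM / EBIT = R$41,781,880.00 / R$27,468,580.00 = 1.5211.
%ΔEBIT = DOL × %ΔSales = 1.5211 × +13.3% = +20.2%.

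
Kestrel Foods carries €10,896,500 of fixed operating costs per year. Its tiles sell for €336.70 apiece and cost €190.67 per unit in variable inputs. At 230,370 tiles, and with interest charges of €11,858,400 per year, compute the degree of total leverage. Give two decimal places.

3.09

At 230,370 units, contribution = 230,370 × €146.03 = €33,640,931.10.
Operating income = contribution − fixed costs = €33,640,931.10 − €10,896,500 = €22,744,431.10. Interest = €11,858,400.00.
DOL = €33,640,931.10 ÷ €22,744,431.10 = 1.4791; DFL = €22,744,431.10 ÷ €10,886,031.10 = 2.0893.
Combined leverage = 1.4791 × 2.0893 = 3.0903.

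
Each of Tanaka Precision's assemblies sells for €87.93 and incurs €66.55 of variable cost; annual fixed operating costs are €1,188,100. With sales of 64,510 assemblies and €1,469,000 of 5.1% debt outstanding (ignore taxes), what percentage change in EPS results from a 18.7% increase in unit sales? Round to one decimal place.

Total contribution margin = 64,510 × €21.38 = €1,379,223.80.
EBIT = €1,379,223.80 − €1,188,100 = €191,123.80.
After interest of €74,919.00, pre-tax earnings = €116,204.80.
DCL = total CM / (EBIT − I) = €1,379,223.80 / €116,204.80 = 11.8689.
EPS therefore changes by 11.8689 × (+18.7%) = +221.9%.

+221.9%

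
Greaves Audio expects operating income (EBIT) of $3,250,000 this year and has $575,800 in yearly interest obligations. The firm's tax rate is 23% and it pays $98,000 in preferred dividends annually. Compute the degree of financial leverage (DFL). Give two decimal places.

1.28

Annual interest charges come to $575,800.00.
Preferred dividends grossed up pre-tax: $98,000 / (1 − 0.23) = $127,272.73.
DFL = EBIT ÷ [EBIT − I − D_p/(1−t)] = $3,250,000 ÷ [$3,250,000 − $575,800.00 − $127,272.73] = $3,250,000 ÷ $2,546,927.27 = 1.2760.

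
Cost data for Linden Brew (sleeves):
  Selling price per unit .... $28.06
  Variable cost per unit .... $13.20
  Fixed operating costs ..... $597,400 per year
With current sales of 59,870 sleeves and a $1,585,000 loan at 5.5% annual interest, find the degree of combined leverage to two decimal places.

4.34

Contribution at this volume is 59,870 × $14.86 = $889,668.20.
Operating income = contribution − fixed costs = $889,668.20 − $597,400 = $292,268.20. Interest = $87,175.00.
DOL = $889,668.20 ÷ $292,268.20 = 3.0440; DFL = $292,268.20 ÷ $205,093.20 = 1.4251.
DCL = DOL × DFL = 3.0440 × 1.4251 = 4.3380.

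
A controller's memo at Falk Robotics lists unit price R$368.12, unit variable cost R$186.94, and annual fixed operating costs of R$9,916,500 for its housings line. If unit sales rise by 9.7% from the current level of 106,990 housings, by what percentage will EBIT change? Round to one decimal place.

+19.9%

Total contribution margin = 106,990 × R$181.18 = R$19,384,448.20.
Subtracting fixed costs: EBIT = R$19,384,448.20 − R$9,916,500 = R$9,467,948.20.
So DOL = total CM / EBIT = R$19,384,448.20 / R$9,467,948.20 = 2.0474.
%ΔEBIT = DOL × %ΔSales = 2.0474 × +9.7% = +19.9%.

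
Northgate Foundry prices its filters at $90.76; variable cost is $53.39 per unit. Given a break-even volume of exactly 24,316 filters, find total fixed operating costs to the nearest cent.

Each unit contributes $90.76 − $53.39 = $37.37.
Since BE = FC / CM, FC = 24,316 × $37.37 = $908,688.92.

$908,688.92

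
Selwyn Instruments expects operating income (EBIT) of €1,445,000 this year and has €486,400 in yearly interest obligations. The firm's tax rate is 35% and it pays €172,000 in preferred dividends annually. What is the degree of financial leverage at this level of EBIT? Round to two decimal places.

Interest = €486,400.00.
Preferred dividends grossed up pre-tax: €172,000 / (1 − 0.35) = €264,615.38.
DFL = EBIT ÷ [EBIT − I − D_p/(1−t)] = €1,445,000 ÷ [€1,445,000 − €486,400.00 − €264,615.38] = €1,445,000 ÷ €693,984.62 = 2.0822.

2.08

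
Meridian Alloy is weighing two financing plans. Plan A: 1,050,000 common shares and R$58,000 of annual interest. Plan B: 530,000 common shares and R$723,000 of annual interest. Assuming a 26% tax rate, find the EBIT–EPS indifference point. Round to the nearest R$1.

Set EPS_A = EPS_B: (EBIT − R$58,000)(1 − 0.26) ÷ 1,050,000 = (EBIT − R$723,000)(1 − 0.26) ÷ 530,000.
The (1 − t) factor cancels: (EBIT − 58,000) × 530,000 = (EBIT − 723,000) × 1,050,000.
EBIT × (1,050,000 − 530,000) = 723,000 × 1,050,000 − 58,000 × 530,000 = 728,410,000,000, so EBIT = 728,410,000,000 ÷ 520,000 = 1,400,788.46.

R$1,400,788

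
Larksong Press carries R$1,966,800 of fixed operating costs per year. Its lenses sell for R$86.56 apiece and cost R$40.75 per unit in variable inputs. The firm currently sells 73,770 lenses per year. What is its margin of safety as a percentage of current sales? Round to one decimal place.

41.8%

Unit CM = price − variable cost = R$86.56 − R$40.75 = R$45.81. Break-even units = R$1,966,800 ÷ R$45.81 = 42,933.86; break-even revenue = 42,933.86 × R$86.56 = R$3,716,354.68.
Current sales = 73,770 × R$86.56 = R$6,385,531.20.
Margin of safety = (R$6,385,531.20 − R$3,716,354.68) ÷ R$6,385,531.20 = 41.8%.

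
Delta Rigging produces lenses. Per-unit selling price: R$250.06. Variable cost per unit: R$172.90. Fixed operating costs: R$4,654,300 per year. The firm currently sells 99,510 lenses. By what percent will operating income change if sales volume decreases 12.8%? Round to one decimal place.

-32.5%

At 99,510 units, contribution = 99,510 × R$77.16 = R$7,678,191.60.
Operating income = contribution − fixed costs = R$7,678,191.60 − R$4,654,300 = R$3,023,891.60.
So DOL = total CM / EBIT = R$7,678,191.60 / R$3,023,891.60 = 2.5392.
Operating income changes by 2.5392 × -12.8% = -32.5%.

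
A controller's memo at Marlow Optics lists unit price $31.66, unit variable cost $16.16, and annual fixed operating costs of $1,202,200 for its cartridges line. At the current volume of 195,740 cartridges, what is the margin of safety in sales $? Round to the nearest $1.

$3,741,538

Unit CM = price − variable cost = $31.66 − $16.16 = $15.50. Break-even units = $1,202,200 ÷ $15.50 = 77,561.29; break-even revenue = 77,561.29 × $31.66 = $2,455,590.45.
Actual sales revenue = 195,740 × $31.66 = $6,197,128.40.
Margin of safety = $6,197,128.40 − $2,455,590.45 = $3,741,538.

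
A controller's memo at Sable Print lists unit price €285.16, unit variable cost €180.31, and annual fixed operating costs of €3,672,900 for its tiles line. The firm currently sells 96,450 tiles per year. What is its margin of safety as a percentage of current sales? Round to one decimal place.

Each unit contributes €285.16 − €180.31 = €104.85. Break-even units = €3,672,900 ÷ €104.85 = 35,030.04; break-even revenue = 35,030.04 × €285.16 = €9,989,167.04.
Current sales = 96,450 × €285.16 = €27,503,682.00.
Margin of safety = (€27,503,682.00 − €9,989,167.04) ÷ €27,503,682.00 = 63.7%.

63.7%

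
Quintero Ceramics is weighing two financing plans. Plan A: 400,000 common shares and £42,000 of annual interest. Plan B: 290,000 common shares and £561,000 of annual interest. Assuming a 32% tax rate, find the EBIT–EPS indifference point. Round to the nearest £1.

Set EPS_A = EPS_B: (EBIT − £42,000)(1 − 0.32) ÷ 400,000 = (EBIT − £561,000)(1 − 0.32) ÷ 290,000.
Cancelling (1 − t) and cross-multiplying: 290,000·(EBIT − 42,000) = 400,000·(EBIT − 561,000).
Solving, EBIT = (561,000·400,000 − 42,000·290,000) / (400,000 − 290,000) = 212,220,000,000 / 110,000 = 1,929,272.73.

£1,929,273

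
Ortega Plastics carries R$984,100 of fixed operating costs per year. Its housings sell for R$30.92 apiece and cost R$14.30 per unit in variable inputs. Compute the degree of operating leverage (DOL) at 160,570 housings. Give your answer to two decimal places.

At 160,570 units, contribution = 160,570 × R$16.62 = R$2,668,673.40.
Operating income = contribution − fixed costs = R$2,668,673.40 − R$984,100 = R$1,684,573.40.
So DOL = total CM / EBIT = R$2,668,673.40 / R$1,684,573.40 = 1.5842.

1.58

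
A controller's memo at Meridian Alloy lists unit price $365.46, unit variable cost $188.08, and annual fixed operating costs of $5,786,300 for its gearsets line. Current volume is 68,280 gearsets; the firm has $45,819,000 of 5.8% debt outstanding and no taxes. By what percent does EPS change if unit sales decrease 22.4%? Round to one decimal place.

Total contribution margin = 68,280 × $177.38 = $12,111,506.40.
Operating income = contribution − fixed costs = $12,111,506.40 − $5,786,300 = $6,325,206.40.
After interest of $2,657,502.00, pre-tax earnings = $3,667,704.40.
Degree of combined leverage = contribution ÷ (EBIT − I) = $12,111,506.40 ÷ $3,667,704.40 = 3.3022.
EPS therefore changes by 3.3022 × (-22.4%) = -74.0%.

-74.0%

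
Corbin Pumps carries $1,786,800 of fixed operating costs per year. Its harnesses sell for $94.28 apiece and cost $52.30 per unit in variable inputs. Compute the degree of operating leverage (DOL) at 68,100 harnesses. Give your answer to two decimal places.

2.67

At 68,100 units, contribution = 68,100 × $41.98 = $2,858,838.00.
Operating income = contribution − fixed costs = $2,858,838.00 − $1,786,800 = $1,072,038.00.
Degree of operating leverage = $2,858,838.00 / $1,072,038.00 = 2.6667.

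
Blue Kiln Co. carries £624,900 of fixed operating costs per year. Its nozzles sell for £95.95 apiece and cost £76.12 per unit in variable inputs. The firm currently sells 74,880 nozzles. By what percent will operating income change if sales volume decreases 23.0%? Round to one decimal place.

-39.7%

Contribution at this volume is 74,880 × £19.83 = £1,484,870.40.
EBIT = £1,484,870.40 − £624,900 = £859,970.40.
So DOL = total CM / EBIT = £1,484,870.40 / £859,970.40 = 1.7267.
So EBIT moves 1.7267 × (-23.0%) = -39.7%.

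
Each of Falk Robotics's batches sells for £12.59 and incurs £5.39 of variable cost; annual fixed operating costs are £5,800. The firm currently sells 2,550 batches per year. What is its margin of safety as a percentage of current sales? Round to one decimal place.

Each unit contributes £12.59 − £5.39 = £7.20. Break-even units = £5,800 ÷ £7.20 = 805.56; break-even revenue = 805.56 × £12.59 = £10,141.94.
Actual sales revenue = 2,550 × £12.59 = £32,104.50.
Margin of safety = (£32,104.50 − £10,141.94) ÷ £32,104.50 = 68.4%.

68.4%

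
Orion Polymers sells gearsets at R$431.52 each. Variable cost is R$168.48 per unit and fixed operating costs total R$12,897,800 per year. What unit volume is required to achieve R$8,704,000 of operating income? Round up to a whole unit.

82,124 gearsets

Contribution margin per unit = R$431.52 − R$168.48 = R$263.04.
Need Q such that Q × R$263.04 − R$12,897,800 = R$8,704,000, i.e. Q = R$21,601,800 / R$263.04 = 82,123.63 → 82,124.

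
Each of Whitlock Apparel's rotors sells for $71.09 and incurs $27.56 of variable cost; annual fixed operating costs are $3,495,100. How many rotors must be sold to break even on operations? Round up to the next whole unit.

Contribution margin per unit = $71.09 − $27.56 = $43.53.
Units to break even: $3,495,100 ÷ $43.53 = 80,291.75, rounded up to 80,292.

80,292 rotors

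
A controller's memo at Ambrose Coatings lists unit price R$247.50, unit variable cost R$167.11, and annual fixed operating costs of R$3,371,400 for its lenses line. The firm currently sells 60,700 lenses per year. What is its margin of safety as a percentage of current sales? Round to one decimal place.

30.9%

Unit CM = price − variable cost = R$247.50 − R$167.11 = R$80.39. Break-even units = R$3,371,400 ÷ R$80.39 = 41,938.05; break-even revenue = 41,938.05 × R$247.50 = R$10,379,667.87.
Current sales = 60,700 × R$247.50 = R$15,023,250.00.
Margin of safety = (R$15,023,250.00 − R$10,379,667.87) ÷ R$15,023,250.00 = 30.9%.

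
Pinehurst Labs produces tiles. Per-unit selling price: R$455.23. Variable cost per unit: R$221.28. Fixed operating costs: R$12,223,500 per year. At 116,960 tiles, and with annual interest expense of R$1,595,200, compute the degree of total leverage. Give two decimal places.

Contribution at this volume is 116,960 × R$233.95 = R$27,362,792.00.
EBIT = R$27,362,792.00 − R$12,223,500 = R$15,139,292.00. Interest = R$1,595,200.00, so EBIT − I = R$13,544,092.00.
Degree of total leverage = total CM / (EBIT − interest) = R$27,362,792.00 / R$13,544,092.00 = 2.0203.

2.02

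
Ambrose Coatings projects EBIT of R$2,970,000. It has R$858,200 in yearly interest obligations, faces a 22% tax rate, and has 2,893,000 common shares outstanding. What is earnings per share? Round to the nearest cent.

Interest = R$858,200.00, so EBT = R$2,970,000 − R$858,200.00 = R$2,111,800.00.
After tax at 22%: net income = R$2,111,800.00 × 0.78 = R$1,647,204.00.
Per share: R$1,647,204.00 / 2,893,000 shares = R$0.57.

R$0.57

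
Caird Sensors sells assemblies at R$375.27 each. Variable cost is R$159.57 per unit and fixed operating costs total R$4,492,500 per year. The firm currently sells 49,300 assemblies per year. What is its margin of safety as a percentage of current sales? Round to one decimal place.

57.8%

Unit CM = price − variable cost = R$375.27 − R$159.57 = R$215.70. Break-even units = R$4,492,500 ÷ R$215.70 = 20,827.54; break-even revenue = 20,827.54 × R$375.27 = R$7,815,950.28.
Current sales = 49,300 × R$375.27 = R$18,500,811.00.
Margin of safety = (R$18,500,811.00 − R$7,815,950.28) ÷ R$18,500,811.00 = 57.8%.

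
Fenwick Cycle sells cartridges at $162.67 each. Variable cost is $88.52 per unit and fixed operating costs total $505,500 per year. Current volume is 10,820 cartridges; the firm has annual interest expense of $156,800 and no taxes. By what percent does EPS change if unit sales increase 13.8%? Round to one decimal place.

+79.1%

Total contribution margin = 10,820 × $74.15 = $802,303.00.
Operating income = contribution − fixed costs = $802,303.00 − $505,500 = $296,803.00.
After interest of $156,800.00, pre-tax earnings = $140,003.00.
Degree of combined leverage = contribution ÷ (EBIT − I) = $802,303.00 ÷ $140,003.00 = 5.7306.
%ΔEPS = DCL × %ΔSales = 5.7306 × +13.8% = +79.1%.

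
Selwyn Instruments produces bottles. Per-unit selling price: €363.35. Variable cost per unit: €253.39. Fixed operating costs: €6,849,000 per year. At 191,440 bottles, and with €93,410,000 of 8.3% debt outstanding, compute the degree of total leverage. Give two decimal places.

At 191,440 units, contribution = 191,440 × €109.96 = €21,050,742.40.
Subtracting fixed costs: EBIT = €21,050,742.40 − €6,849,000 = €14,201,742.40. Interest = €7,753,030.00, so EBIT − I = €6,448,712.40.
DCL = contribution ÷ (EBIT − I) = €21,050,742.40 ÷ €6,448,712.40 = 3.2643.

3.26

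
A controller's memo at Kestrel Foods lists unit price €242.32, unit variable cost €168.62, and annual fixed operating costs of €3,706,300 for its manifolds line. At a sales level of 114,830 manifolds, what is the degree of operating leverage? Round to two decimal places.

1.78

At 114,830 units, contribution = 114,830 × €73.70 = €8,462,971.00.
Operating income = contribution − fixed costs = €8,462,971.00 − €3,706,300 = €4,756,671.00.
DOL = contribution ÷ EBIT = €8,462,971.00 ÷ €4,756,671.00 = 1.7792.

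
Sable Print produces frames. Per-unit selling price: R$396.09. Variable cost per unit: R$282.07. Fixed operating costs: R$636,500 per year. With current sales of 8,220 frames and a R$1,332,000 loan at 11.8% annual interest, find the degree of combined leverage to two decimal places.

6.53

Total contribution margin = 8,220 × R$114.02 = R$937,244.40.
Subtracting fixed costs: EBIT = R$937,244.40 − R$636,500 = R$300,744.40. Interest = R$157,176.00, so EBIT − I = R$143,568.40.
Degree of total leverage = total CM / (EBIT − interest) = R$937,244.40 / R$143,568.40 = 6.5282.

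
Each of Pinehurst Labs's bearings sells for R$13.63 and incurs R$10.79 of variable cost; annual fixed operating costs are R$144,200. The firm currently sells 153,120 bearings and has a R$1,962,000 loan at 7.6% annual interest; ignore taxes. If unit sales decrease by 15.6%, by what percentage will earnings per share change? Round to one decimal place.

Contribution at this volume is 153,120 × R$2.84 = R$434,860.80.
Subtracting fixed costs: EBIT = R$434,860.80 − R$144,200 = R$290,660.80.
After interest of R$149,112.00, pre-tax earnings = R$141,548.80.
DCL = total CM / (EBIT − I) = R$434,860.80 / R$141,548.80 = 3.0722.
%ΔEPS = DCL × %ΔSales = 3.0722 × -15.6% = -47.9%.

-47.9%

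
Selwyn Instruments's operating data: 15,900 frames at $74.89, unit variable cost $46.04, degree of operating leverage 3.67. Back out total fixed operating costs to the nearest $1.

$333,725

Total contribution margin = 15,900 × $28.85 = $458,715.00.
DOL = contribution / EBIT, so EBIT = $458,715.00 / 3.67 = $124,990.46.
Fixed costs = CM − EBIT = $458,715.00 − $124,990.46 = $333,725.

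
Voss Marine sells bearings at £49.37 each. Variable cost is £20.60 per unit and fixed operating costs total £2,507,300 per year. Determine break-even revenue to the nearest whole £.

£4,302,586

Contribution margin per unit = £49.37 − £20.60 = £28.77, a CM ratio of £28.77 ÷ £49.37 = 0.5827.
Break-even revenue = fixed costs × price ÷ CM = £2,507,300 × £49.37 ÷ £28.77 = £4,302,586.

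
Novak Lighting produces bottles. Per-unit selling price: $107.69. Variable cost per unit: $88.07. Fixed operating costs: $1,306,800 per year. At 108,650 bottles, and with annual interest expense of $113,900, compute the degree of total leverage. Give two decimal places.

Contribution at this volume is 108,650 × $19.62 = $2,131,713.00.
Subtracting fixed costs: EBIT = $2,131,713.00 − $1,306,800 = $824,913.00. Interest = $113,900.00.
DOL = $2,131,713.00 ÷ $824,913.00 = 2.5842; DFL = $824,913.00 ÷ $711,013.00 = 1.1602.
Combined leverage = 2.5842 × 1.1602 = 2.9982.

3.00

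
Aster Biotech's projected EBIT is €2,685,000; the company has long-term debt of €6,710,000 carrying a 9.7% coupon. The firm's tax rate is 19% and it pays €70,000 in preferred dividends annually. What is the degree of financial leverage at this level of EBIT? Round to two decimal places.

Annual interest charges come to €650,870.00.
Preferred dividends grossed up pre-tax: €70,000 / (1 − 0.19) = €86,419.75.
DFL = EBIT ÷ [EBIT − I − D_p/(1−t)] = €2,685,000 ÷ [€2,685,000 − €650,870.00 − €86,419.75] = €2,685,000 ÷ €1,947,710.25 = 1.3785.

1.38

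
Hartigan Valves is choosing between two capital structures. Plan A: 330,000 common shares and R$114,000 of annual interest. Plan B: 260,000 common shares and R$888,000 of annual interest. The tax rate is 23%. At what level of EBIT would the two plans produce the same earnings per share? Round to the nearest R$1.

At indifference, (EBIT − 114,000)(1 − t)/330,000 = (EBIT − 888,000)(1 − t)/260,000.
Cancelling (1 − t) and cross-multiplying: 260,000·(EBIT − 114,000) = 330,000·(EBIT − 888,000).
EBIT × (330,000 − 260,000) = 888,000 × 330,000 − 114,000 × 260,000 = 263,400,000,000, so EBIT = 263,400,000,000 ÷ 70,000 = 3,762,857.14.

R$3,762,857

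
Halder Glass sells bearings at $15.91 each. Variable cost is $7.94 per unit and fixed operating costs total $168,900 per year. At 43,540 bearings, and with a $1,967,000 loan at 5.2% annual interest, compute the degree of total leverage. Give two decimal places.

Contribution at this volume is 43,540 × $7.97 = $347,013.80.
EBIT = $347,013.80 − $168,900 = $178,113.80. Interest = $102,284.00, so EBIT − I = $75,829.80.
Degree of total leverage = total CM / (EBIT − interest) = $347,013.80 / $75,829.80 = 4.5762.

4.58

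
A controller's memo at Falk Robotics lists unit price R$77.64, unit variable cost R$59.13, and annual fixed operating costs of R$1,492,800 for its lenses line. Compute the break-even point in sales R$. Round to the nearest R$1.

R$6,261,534

CM per unit = R$77.64 − R$59.13 = R$18.51; CM ratio = R$18.51 / R$77.64 = 0.2384.
Break-even revenue = fixed costs × price ÷ CM = R$1,492,800 × R$77.64 ÷ R$18.51 = R$6,261,534.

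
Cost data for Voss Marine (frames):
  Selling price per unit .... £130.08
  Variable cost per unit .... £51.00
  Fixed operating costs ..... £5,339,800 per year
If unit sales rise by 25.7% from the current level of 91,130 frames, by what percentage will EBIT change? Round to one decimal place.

Contribution at this volume is 91,130 × £79.08 = £7,206,560.40.
Operating income = contribution − fixed costs = £7,206,560.40 − £5,339,800 = £1,866,760.40.
Degree of operating leverage = £7,206,560.40 / £1,866,760.40 = 3.8605.
So EBIT moves 3.8605 × (+25.7%) = +99.2%.

+99.2%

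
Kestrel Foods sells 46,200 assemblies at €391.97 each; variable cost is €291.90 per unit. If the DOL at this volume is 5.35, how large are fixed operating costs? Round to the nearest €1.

At 46,200 units, contribution = 46,200 × €100.07 = €4,623,234.00.
Since DOL = CM ÷ EBIT, EBIT = €4,623,234.00 ÷ 5.35 = €864,155.89.
And FC = contribution − EBIT = €4,623,234.00 − €864,155.89 = €3,759,078.

€3,759,078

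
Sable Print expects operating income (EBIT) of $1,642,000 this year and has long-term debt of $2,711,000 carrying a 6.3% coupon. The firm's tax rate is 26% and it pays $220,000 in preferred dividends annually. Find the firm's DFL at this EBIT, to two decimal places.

1.40

Annual interest charges come to $170,793.00.
Pre-tax preferred-dividend burden = $220,000 ÷ (1 − 0.26) = $297,297.30.
DFL = EBIT ÷ [EBIT − I − D_p/(1−t)] = $1,642,000 ÷ [$1,642,000 − $170,793.00 − $297,297.30] = $1,642,000 ÷ $1,173,909.70 = 1.3987.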